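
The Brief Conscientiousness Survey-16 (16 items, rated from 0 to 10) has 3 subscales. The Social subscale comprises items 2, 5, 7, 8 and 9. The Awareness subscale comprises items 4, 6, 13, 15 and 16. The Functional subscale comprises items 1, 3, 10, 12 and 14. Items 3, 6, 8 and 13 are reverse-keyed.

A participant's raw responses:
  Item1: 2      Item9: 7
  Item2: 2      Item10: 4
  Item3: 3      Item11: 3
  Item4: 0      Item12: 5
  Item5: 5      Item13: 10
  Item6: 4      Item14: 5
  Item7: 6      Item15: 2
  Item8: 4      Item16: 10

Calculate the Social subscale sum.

Social items: 2, 5, 7, 8, 9.
Of these, item 8 is reverse-keyed; on a 0–10 scale, reversed = 10 − raw.
  item 2: 2
  item 5: 5
  item 7: 6
  item 8: 10 − 4 = 6
  item 9: 7
Sum = 2 + 5 + 6 + 6 + 7 = 26

26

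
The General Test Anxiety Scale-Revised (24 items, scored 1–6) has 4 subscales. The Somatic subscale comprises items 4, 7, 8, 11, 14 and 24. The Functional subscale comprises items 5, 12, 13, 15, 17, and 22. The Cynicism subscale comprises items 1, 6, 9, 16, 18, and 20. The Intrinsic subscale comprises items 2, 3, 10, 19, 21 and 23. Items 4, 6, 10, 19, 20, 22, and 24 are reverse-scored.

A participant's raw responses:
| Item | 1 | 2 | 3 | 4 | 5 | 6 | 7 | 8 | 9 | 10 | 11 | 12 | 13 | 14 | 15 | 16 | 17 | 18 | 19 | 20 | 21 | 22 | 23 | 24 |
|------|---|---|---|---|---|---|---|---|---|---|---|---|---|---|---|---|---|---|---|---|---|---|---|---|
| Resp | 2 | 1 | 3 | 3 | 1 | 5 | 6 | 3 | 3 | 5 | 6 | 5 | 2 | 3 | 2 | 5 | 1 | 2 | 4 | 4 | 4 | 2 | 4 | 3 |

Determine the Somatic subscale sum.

26

Somatic items: 4, 7, 8, 11, 14, 24.
Of these, items 4 and 24 are reverse-scored; on a 1–6 scale, reversed = 7 − raw.
  item 4: 7 − 3 = 4
  item 7: 6
  item 8: 3
  item 11: 6
  item 14: 3
  item 24: 7 − 3 = 4
Sum = 4 + 6 + 3 + 6 + 3 + 4 = 26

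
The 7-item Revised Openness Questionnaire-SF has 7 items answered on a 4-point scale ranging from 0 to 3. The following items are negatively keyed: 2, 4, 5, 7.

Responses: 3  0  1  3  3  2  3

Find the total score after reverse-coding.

9

Raw sum = 15. Negatively keyed items: 2, 4, 5, 7; their raw sum = 9.
Each reversal replaces raw with 3 − raw, changing the total by 3 − 2·raw per item.
Total = 15 + 4·3 − 2·9 = 15 + 12 − 18 = 9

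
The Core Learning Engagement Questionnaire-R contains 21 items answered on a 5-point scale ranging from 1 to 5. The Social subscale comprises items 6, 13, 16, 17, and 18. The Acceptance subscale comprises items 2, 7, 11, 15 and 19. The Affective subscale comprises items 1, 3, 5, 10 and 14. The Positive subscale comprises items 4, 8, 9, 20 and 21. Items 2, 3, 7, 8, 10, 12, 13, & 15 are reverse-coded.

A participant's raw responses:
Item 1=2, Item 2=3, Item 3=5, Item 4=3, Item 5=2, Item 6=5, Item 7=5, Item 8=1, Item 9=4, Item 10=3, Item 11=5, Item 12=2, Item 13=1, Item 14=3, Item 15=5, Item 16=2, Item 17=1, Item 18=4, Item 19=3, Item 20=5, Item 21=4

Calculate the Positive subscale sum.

21

Positive items: 4, 8, 9, 20, 21.
Of these, item 8 is reverse-coded; on a 1–5 scale, reversed = 6 − raw.
  item 4: 3
  item 8: 6 − 1 = 5
  item 9: 4
  item 20: 5
  item 21: 4
Sum = 3 + 5 + 4 + 5 + 4 = 21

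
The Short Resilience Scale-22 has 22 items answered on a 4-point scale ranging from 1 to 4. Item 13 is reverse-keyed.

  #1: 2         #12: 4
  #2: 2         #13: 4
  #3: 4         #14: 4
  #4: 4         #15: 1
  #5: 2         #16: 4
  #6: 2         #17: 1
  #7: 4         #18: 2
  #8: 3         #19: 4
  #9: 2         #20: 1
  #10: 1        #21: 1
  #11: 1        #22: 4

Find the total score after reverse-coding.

Apply reverse scoring (on a 1–4 scale, reversed = 5 − raw):
  item 13: 5 − 4 = 1
Scored items: 2, 2, 4, 4, 2, 2, 4, 3, 2, 1, 1, 4, 1, 4, 1, 4, 1, 2, 4, 1, 1, 4
Total = 2 + 2 + 4 + 4 + 2 + 2 + 4 + 3 + 2 + 1 + 1 + 4 + 1 + 4 + 1 + 4 + 1 + 2 + 4 + 1 + 1 + 4 = 54

54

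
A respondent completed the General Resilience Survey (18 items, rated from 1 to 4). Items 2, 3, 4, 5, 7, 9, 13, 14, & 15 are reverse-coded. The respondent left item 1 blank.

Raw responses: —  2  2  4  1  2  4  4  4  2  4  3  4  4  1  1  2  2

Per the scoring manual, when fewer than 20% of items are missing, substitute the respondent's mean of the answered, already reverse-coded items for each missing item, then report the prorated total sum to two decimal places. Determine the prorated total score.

41.29

Reverse-coded (reversed = (1+4) − raw = 5 − raw):
  item 2: 5 − 2 = 3
  item 3: 5 − 2 = 3
  item 4: 5 − 4 = 1
  item 5: 5 − 1 = 4
  item 7: 5 − 4 = 1
  item 9: 5 − 4 = 1
  item 13: 5 − 4 = 1
  item 14: 5 − 4 = 1
  item 15: 5 − 1 = 4
Completed scored items (17 of 18): 3, 3, 1, 4, 2, 1, 4, 1, 2, 4, 3, 1, 1, 4, 1, 2, 2; sum = 39.
Person mean = 39 / 17 ≈ 2.2941
Prorated total = (39 / 17) × 18 = 41.29 (to 2 dp)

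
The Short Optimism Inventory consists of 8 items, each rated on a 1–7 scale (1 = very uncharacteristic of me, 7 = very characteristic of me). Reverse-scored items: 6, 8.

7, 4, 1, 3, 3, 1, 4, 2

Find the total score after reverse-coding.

Reversing items 6 & 8 with 8 − raw:
Total = 7 + 4 + 1 + 3 + 3 + (8−1) + 4 + (8−2)
      = 7 + 4 + 1 + 3 + 3 + 7 + 4 + 6 = 35

35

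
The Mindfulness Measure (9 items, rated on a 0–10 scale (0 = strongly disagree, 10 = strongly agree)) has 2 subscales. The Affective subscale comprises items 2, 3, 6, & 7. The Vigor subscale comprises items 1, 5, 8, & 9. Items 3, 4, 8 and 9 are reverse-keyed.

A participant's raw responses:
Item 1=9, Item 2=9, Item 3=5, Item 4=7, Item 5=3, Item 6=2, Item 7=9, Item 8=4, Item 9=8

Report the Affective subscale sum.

Affective items: 2, 3, 6, 7.
Of these, item 3 is reverse-keyed; on a 0–10 scale, reversed = 10 − raw.
  item 2: 9
  item 3: 10 − 5 = 5
  item 6: 2
  item 7: 9
Sum = 9 + 5 + 2 + 9 = 25

25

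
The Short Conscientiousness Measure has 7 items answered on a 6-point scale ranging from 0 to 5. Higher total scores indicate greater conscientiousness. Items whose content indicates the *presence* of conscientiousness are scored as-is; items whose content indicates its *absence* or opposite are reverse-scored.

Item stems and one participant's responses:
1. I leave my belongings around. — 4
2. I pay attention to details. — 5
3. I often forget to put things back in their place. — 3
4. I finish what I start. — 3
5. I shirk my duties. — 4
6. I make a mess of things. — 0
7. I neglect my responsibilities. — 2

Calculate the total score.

20

Items 1, 3, 5, 6, 7 describe the absence/opposite of conscientiousness → reverse-score.
reverse-coded value = 5 − response.
  item 1: 5 − 4 = 1
  item 2: 5
  item 3: 5 − 3 = 2
  item 4: 3
  item 5: 5 − 4 = 1
  item 6: 5 − 0 = 5
  item 7: 5 − 2 = 3
Total = 1 + 5 + 2 + 3 + 1 + 5 + 3 = 20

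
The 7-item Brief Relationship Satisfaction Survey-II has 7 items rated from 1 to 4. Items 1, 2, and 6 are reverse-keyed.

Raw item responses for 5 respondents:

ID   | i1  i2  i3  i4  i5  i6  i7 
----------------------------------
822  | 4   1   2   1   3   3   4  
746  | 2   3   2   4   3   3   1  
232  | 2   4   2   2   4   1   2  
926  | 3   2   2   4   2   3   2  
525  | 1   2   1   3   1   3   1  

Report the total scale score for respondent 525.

Respondent 525 raw: 1, 2, 1, 3, 1, 3, 1.
Reverse-coded (reverse-coded value = 5 − response):
  item 1: 5 − 1 = 4
  item 2: 5 − 2 = 3
  item 3: 1
  item 4: 3
  item 5: 1
  item 6: 5 − 3 = 2
  item 7: 1
Sum = 4 + 3 + 1 + 3 + 1 + 2 + 1 = 15

15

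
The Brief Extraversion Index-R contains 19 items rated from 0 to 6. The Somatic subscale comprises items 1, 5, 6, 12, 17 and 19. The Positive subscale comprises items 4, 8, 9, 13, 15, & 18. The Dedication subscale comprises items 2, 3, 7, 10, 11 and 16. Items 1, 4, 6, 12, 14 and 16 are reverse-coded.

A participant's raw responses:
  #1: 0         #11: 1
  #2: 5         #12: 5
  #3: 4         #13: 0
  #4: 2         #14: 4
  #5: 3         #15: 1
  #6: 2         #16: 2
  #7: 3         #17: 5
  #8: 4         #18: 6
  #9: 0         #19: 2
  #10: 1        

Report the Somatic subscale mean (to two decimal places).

Somatic items: 1, 5, 6, 12, 17, 19.
Of these, items 1, 6 and 12 are reverse-coded; on a 0–6 scale, reversed = 6 − raw.
  item 1: 6 − 0 = 6
  item 5: 3
  item 6: 6 − 2 = 4
  item 12: 6 − 5 = 1
  item 17: 5
  item 19: 2
Sum = 6 + 3 + 4 + 1 + 5 + 2 = 21
Mean = 21 / 6 = 3.50

3.50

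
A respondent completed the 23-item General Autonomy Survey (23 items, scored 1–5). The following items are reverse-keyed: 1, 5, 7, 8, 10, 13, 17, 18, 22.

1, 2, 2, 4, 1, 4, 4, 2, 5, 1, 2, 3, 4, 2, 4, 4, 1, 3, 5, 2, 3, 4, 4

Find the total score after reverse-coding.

79

Reversing items 1, 5, 7, 8, 10, 13, 17, 18, and 22 with 6 − raw:
Total = (6−1) + 2 + 2 + 4 + (6−1) + 4 + (6−4) + (6−2) + 5 + (6−1) + 2 + 3 + (6−4) + 2 + 4 + 4 + (6−1) + (6−3) + 5 + 2 + 3 + (6−4) + 4
      = 5 + 2 + 2 + 4 + 5 + 4 + 2 + 4 + 5 + 5 + 2 + 3 + 2 + 2 + 4 + 4 + 5 + 3 + 5 + 2 + 3 + 2 + 4 = 79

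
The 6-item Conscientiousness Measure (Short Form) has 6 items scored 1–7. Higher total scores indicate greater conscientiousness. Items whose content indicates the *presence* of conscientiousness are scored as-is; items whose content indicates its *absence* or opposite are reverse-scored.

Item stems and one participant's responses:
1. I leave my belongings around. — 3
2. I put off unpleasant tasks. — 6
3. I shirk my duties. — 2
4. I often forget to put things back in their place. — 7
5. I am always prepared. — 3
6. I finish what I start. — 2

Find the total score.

Items 1, 2, 3, 4 describe the absence/opposite of conscientiousness → reverse-score.
reverse-coded value = 8 − response.
  item 1: 8 − 3 = 5
  item 2: 8 − 6 = 2
  item 3: 8 − 2 = 6
  item 4: 8 − 7 = 1
  item 5: 3
  item 6: 2
Total = 5 + 2 + 6 + 1 + 3 + 2 = 19

19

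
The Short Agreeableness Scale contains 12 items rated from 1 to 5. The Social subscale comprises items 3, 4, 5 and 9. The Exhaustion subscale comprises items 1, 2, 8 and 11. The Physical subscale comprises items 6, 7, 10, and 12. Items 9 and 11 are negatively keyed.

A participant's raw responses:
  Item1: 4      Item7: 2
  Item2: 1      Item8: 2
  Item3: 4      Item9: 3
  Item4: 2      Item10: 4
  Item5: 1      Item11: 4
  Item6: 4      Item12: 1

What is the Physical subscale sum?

11

Physical items: 6, 7, 10, 12.
  item 6: 4
  item 7: 2
  item 10: 4
  item 12: 1
Sum = 4 + 2 + 4 + 1 = 11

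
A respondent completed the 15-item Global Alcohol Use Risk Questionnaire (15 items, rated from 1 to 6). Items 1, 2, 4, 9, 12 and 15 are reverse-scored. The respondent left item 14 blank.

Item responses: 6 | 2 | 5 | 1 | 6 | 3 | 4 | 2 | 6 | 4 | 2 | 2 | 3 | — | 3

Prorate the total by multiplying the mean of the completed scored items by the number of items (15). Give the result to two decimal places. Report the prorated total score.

54.64

Reverse-coded (reverse-coded value = 7 − response):
  item 1: 7 − 6 = 1
  item 2: 7 − 2 = 5
  item 4: 7 − 1 = 6
  item 9: 7 − 6 = 1
  item 12: 7 − 2 = 5
  item 15: 7 − 3 = 4
Completed scored items (14 of 15): 1, 5, 5, 6, 6, 3, 4, 2, 1, 4, 2, 5, 3, 4; sum = 51.
Person mean = 51 / 14 ≈ 3.6429
Prorated total = (51 / 14) × 15 = 54.64 (to 2 dp)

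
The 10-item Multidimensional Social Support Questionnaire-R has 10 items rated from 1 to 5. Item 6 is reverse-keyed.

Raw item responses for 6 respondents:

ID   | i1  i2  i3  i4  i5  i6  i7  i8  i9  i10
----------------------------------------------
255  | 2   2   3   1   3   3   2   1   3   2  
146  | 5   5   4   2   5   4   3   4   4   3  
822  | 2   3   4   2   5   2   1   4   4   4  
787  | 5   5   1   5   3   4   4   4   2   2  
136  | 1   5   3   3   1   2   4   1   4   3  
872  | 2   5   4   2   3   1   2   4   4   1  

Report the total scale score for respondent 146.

Respondent 146 raw: 5, 5, 4, 2, 5, 4, 3, 4, 4, 3.
Reverse-coded (reverse-coded value = 6 − response):
  item 1: 5
  item 2: 5
  item 3: 4
  item 4: 2
  item 5: 5
  item 6: 6 − 4 = 2
  item 7: 3
  item 8: 4
  item 9: 4
  item 10: 3
Sum = 5 + 5 + 4 + 2 + 5 + 2 + 3 + 4 + 4 + 3 = 37

37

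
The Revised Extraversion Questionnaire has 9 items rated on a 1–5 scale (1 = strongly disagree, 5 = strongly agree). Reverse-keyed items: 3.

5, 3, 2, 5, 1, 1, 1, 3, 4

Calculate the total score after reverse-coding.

27

Raw sum = 25. Reverse-keyed items: 3; their raw sum = 2.
Each reversal replaces raw with 6 − raw, changing the total by 6 − 2·raw per item.
Total = 25 + 1·6 − 2·2 = 25 + 6 − 4 = 27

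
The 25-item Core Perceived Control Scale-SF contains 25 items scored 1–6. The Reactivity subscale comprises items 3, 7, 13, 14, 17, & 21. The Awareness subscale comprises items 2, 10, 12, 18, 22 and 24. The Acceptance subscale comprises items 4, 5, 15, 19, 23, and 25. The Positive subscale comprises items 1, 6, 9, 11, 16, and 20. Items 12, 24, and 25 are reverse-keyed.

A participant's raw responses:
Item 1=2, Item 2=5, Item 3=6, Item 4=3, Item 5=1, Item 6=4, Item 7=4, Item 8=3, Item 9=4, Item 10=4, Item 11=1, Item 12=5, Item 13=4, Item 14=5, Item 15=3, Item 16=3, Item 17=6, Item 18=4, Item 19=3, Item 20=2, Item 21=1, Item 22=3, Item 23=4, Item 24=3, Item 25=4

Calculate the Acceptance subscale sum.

Acceptance items: 4, 5, 15, 19, 23, 25.
Of these, item 25 is reverse-keyed; on a 1–6 scale, reversed = 7 − raw.
  item 4: 3
  item 5: 1
  item 15: 3
  item 19: 3
  item 23: 4
  item 25: 7 − 4 = 3
Sum = 3 + 1 + 3 + 3 + 4 + 3 = 17

17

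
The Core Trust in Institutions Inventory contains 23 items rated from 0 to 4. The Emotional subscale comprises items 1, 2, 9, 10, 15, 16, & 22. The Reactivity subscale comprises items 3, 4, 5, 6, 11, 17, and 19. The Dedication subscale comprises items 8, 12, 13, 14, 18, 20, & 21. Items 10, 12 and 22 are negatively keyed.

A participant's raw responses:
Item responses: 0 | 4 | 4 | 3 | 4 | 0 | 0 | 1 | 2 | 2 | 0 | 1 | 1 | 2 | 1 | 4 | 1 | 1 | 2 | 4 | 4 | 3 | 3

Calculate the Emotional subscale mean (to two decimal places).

Emotional items: 1, 2, 9, 10, 15, 16, 22.
Of these, items 10 and 22 are negatively keyed; on a 0–4 scale, reversed = 4 − raw.
  item 1: 0
  item 2: 4
  item 9: 2
  item 10: 4 − 2 = 2
  item 15: 1
  item 16: 4
  item 22: 4 − 3 = 1
Sum = 0 + 4 + 2 + 2 + 1 + 4 + 1 = 14
Mean = 14 / 7 = 2.00

2.00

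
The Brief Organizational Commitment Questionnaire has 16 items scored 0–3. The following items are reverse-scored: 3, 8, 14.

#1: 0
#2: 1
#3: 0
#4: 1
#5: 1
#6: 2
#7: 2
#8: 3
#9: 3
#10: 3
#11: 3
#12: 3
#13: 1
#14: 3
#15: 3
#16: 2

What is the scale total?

Reverse-scored items use 3 − raw:
  item 3: 3 − 0 = 3
  item 8: 3 − 3 = 0
  item 14: 3 − 3 = 0
Scored items: 0, 1, 3, 1, 1, 2, 2, 0, 3, 3, 3, 3, 1, 0, 3, 2
Total = 0 + 1 + 3 + 1 + 1 + 2 + 2 + 0 + 3 + 3 + 3 + 3 + 1 + 0 + 3 + 2 = 28

28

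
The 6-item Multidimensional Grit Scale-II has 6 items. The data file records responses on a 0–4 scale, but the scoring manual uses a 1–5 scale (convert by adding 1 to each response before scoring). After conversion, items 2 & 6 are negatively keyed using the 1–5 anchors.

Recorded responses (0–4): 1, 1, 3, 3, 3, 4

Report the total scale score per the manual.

19

Convert to 1–5: 2, 2, 4, 4, 4, 5
Reverse-coded (on a 1–5 scale, reversed = 6 − raw):
  item 2: 6 − 2 = 4
  item 6: 6 − 5 = 1
Scored: 2, 4, 4, 4, 4, 1
Total = 19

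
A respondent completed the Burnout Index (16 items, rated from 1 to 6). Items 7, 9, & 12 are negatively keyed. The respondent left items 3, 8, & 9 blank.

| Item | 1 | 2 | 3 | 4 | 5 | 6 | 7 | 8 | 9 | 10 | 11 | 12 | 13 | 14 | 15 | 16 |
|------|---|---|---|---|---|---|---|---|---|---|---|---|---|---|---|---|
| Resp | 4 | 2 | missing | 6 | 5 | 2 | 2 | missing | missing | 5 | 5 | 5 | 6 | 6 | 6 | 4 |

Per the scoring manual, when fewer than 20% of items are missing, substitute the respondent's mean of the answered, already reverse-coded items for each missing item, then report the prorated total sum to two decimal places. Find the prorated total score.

Reverse-coded (reversed = (1+6) − raw = 7 − raw):
  item 7: 7 − 2 = 5
  item 12: 7 − 5 = 2
Completed scored items (13 of 16): 4, 2, 6, 5, 2, 5, 5, 5, 2, 6, 6, 6, 4; sum = 58.
Person mean = 58 / 13 ≈ 4.4615
Prorated total = (58 / 13) × 16 = 71.38 (to 2 dp)

71.38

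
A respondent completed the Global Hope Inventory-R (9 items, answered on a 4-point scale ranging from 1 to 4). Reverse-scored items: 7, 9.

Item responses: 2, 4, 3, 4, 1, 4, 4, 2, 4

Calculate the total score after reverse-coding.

22

Reversing items 7 & 9 with 5 − raw:
Total = 2 + 4 + 3 + 4 + 1 + 4 + (5−4) + 2 + (5−4)
      = 2 + 4 + 3 + 4 + 1 + 4 + 1 + 2 + 1 = 22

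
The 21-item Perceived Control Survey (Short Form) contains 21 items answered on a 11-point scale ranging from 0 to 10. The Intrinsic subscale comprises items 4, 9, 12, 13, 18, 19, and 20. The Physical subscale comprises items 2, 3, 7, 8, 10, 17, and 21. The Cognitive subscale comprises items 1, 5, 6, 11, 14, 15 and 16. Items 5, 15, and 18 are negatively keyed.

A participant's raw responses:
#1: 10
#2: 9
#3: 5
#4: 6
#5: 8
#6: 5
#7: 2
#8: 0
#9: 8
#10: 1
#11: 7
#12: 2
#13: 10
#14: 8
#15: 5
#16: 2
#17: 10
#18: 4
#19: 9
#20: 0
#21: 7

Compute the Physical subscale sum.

Physical items: 2, 3, 7, 8, 10, 17, 21.
  item 2: 9
  item 3: 5
  item 7: 2
  item 8: 0
  item 10: 1
  item 17: 10
  item 21: 7
Sum = 9 + 5 + 2 + 0 + 1 + 10 + 7 = 34

34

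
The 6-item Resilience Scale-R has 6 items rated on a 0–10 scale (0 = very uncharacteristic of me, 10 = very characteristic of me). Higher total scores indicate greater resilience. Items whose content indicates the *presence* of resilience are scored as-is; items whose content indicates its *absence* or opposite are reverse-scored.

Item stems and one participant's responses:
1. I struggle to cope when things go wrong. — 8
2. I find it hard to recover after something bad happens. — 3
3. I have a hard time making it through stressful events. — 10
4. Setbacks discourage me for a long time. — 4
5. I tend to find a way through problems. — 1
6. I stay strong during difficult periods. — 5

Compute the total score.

21

Items 1, 2, 3, 4 describe the absence/opposite of resilience → reverse-score.
reverse-coded value = 10 − response.
  item 1: 10 − 8 = 2
  item 2: 10 − 3 = 7
  item 3: 10 − 10 = 0
  item 4: 10 − 4 = 6
  item 5: 1
  item 6: 5
Total = 2 + 7 + 0 + 6 + 1 + 5 = 21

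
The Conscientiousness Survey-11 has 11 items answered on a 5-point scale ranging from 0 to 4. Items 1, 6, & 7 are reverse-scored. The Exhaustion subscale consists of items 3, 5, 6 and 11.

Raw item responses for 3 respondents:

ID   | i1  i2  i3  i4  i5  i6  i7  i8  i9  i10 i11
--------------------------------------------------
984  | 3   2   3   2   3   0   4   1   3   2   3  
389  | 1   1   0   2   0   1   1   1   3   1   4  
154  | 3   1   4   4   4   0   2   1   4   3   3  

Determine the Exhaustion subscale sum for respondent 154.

15

Respondent 154 raw: 3, 1, 4, 4, 4, 0, 2, 1, 4, 3, 3.
Exhaustion items: 3, 5, 6, 11.
Reverse-coded (reversed = (0+4) − raw = 4 − raw):
  item 3: 4
  item 5: 4
  item 6: 4 − 0 = 4
  item 11: 3
Sum = 4 + 4 + 4 + 3 = 15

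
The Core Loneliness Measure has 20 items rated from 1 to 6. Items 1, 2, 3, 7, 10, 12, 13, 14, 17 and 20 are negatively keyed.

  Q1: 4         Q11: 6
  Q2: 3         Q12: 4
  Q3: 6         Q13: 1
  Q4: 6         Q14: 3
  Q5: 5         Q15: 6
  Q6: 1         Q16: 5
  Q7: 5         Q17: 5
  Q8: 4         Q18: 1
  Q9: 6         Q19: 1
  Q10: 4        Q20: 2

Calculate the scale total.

Negatively keyed items use 7 − raw:
  item 1: 7 − 4 = 3
  item 2: 7 − 3 = 4
  item 3: 7 − 6 = 1
  item 7: 7 − 5 = 2
  item 10: 7 − 4 = 3
  item 12: 7 − 4 = 3
  item 13: 7 − 1 = 6
  item 14: 7 − 3 = 4
  item 17: 7 − 5 = 2
  item 20: 7 − 2 = 5
After reverse-coding: 3, 4, 1, 6, 5, 1, 2, 4, 6, 3, 6, 3, 6, 4, 6, 5, 2, 1, 1, 5
Total = 3 + 4 + 1 + 6 + 5 + 1 + 2 + 4 + 6 + 3 + 6 + 3 + 6 + 4 + 6 + 5 + 2 + 1 + 1 + 5 = 74

74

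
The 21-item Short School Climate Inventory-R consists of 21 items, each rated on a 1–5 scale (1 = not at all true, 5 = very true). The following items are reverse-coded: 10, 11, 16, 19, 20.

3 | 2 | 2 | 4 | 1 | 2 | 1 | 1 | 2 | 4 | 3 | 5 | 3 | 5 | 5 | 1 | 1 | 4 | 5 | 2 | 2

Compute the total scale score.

Reverse-coded items use 6 − raw:
  item 10: 6 − 4 = 2
  item 11: 6 − 3 = 3
  item 16: 6 − 1 = 5
  item 19: 6 − 5 = 1
  item 20: 6 − 2 = 4
Scored items: 3, 2, 2, 4, 1, 2, 1, 1, 2, 2, 3, 5, 3, 5, 5, 5, 1, 4, 1, 4, 2
Total = 3 + 2 + 2 + 4 + 1 + 2 + 1 + 1 + 2 + 2 + 3 + 5 + 3 + 5 + 5 + 5 + 1 + 4 + 1 + 4 + 2 = 58

58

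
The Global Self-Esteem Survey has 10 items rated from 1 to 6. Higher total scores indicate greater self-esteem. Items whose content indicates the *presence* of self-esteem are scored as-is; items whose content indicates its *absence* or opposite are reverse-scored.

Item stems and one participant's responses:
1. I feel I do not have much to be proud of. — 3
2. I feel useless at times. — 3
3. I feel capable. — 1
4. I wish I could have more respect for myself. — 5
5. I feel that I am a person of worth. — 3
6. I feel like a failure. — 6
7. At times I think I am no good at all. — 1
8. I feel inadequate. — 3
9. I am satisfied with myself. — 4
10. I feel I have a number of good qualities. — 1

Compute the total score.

Items 1, 2, 4, 6, 7, 8 describe the absence/opposite of self-esteem → reverse-score.
reverse-coded value = 7 − response.
  item 1: 7 − 3 = 4
  item 2: 7 − 3 = 4
  item 3: 1
  item 4: 7 − 5 = 2
  item 5: 3
  item 6: 7 − 6 = 1
  item 7: 7 − 1 = 6
  item 8: 7 − 3 = 4
  item 9: 4
  item 10: 1
Total = 4 + 4 + 1 + 2 + 3 + 1 + 6 + 4 + 4 + 1 = 30

30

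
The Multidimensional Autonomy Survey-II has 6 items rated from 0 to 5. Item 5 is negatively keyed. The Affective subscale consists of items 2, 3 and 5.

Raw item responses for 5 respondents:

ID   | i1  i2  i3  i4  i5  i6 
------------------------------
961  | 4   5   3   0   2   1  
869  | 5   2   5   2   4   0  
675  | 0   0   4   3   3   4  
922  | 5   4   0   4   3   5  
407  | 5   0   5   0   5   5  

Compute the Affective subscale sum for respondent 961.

Respondent 961 raw: 4, 5, 3, 0, 2, 1.
Affective items: 2, 3, 5.
Reverse-coded (reverse-coded value = 5 − response):
  item 2: 5
  item 3: 3
  item 5: 5 − 2 = 3
Sum = 5 + 3 + 3 = 11

11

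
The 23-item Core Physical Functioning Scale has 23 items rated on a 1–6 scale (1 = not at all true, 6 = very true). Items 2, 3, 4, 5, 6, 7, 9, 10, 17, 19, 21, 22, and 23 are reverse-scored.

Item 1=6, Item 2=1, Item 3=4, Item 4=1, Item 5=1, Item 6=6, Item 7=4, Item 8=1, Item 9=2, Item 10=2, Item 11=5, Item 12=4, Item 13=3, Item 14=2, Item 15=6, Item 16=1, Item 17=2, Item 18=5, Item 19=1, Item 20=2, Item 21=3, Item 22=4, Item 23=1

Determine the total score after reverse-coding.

Reversing items 2, 3, 4, 5, 6, 7, 9, 10, 17, 19, 21, 22 and 23 with 7 − raw:
Total = 6 + (7−1) + (7−4) + (7−1) + (7−1) + (7−6) + (7−4) + 1 + (7−2) + (7−2) + 5 + 4 + 3 + 2 + 6 + 1 + (7−2) + 5 + (7−1) + 2 + (7−3) + (7−4) + (7−1)
      = 6 + 6 + 3 + 6 + 6 + 1 + 3 + 1 + 5 + 5 + 5 + 4 + 3 + 2 + 6 + 1 + 5 + 5 + 6 + 2 + 4 + 3 + 6 = 94

94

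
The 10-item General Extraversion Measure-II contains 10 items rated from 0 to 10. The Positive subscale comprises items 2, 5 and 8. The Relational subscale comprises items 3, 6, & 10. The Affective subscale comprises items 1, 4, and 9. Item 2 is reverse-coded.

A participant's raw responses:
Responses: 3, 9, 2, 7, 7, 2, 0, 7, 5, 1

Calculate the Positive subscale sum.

15

Positive items: 2, 5, 8.
Of these, item 2 is reverse-coded; reversed = (0+10) − raw = 10 − raw.
  item 2: 10 − 9 = 1
  item 5: 7
  item 8: 7
Sum = 1 + 7 + 7 = 15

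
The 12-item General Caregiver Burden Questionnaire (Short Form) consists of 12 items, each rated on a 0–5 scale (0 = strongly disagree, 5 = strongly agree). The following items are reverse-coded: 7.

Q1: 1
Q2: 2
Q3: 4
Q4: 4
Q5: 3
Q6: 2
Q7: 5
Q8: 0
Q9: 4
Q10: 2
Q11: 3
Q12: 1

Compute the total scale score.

Reversing item 7 with 5 − raw:
Total = 1 + 2 + 4 + 4 + 3 + 2 + (5−5) + 0 + 4 + 2 + 3 + 1
      = 1 + 2 + 4 + 4 + 3 + 2 + 0 + 0 + 4 + 2 + 3 + 1 = 26

26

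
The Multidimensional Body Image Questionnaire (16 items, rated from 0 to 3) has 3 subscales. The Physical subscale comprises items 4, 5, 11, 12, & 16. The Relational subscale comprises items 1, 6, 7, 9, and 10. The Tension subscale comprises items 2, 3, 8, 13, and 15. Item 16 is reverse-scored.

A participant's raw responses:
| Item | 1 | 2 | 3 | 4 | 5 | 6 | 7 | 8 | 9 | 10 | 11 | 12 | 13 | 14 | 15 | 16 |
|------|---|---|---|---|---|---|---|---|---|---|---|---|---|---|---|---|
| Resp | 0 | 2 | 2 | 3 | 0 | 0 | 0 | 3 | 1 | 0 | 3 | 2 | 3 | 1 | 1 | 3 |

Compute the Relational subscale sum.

1

Relational items: 1, 6, 7, 9, 10.
  item 1: 0
  item 6: 0
  item 7: 0
  item 9: 1
  item 10: 0
Sum = 0 + 0 + 0 + 1 + 0 = 1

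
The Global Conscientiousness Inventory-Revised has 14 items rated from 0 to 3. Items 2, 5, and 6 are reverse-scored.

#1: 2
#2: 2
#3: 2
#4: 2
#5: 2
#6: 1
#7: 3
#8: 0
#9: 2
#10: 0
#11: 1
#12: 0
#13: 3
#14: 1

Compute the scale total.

20

Reverse-scored items use 3 − raw:
  item 2: 3 − 2 = 1
  item 5: 3 − 2 = 1
  item 6: 3 − 1 = 2
Scored items: 2, 1, 2, 2, 1, 2, 3, 0, 2, 0, 1, 0, 3, 1
Total = 2 + 1 + 2 + 2 + 1 + 2 + 3 + 0 + 2 + 0 + 1 + 0 + 3 + 1 = 20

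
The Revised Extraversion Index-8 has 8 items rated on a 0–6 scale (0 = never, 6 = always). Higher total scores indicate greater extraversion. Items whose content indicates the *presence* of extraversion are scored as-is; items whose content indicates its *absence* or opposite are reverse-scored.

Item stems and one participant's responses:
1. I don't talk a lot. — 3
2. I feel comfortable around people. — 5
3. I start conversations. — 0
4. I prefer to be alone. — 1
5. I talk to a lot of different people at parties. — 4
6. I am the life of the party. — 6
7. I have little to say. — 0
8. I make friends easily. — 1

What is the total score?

Items 1, 4, 7 describe the absence/opposite of extraversion → reverse-score.
on a 0–6 scale, reversed = 6 − raw.
  item 1: 6 − 3 = 3
  item 2: 5
  item 3: 0
  item 4: 6 − 1 = 5
  item 5: 4
  item 6: 6
  item 7: 6 − 0 = 6
  item 8: 1
Total = 3 + 5 + 0 + 5 + 4 + 6 + 6 + 1 = 30

30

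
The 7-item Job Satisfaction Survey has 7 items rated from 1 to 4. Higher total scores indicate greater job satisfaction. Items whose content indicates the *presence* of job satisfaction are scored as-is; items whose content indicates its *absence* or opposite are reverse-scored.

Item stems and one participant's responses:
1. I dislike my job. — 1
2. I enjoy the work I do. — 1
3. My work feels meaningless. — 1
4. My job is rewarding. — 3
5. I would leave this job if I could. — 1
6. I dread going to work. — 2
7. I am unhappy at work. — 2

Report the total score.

22

Items 1, 3, 5, 6, 7 describe the absence/opposite of job satisfaction → reverse-score.
on a 1–4 scale, reversed = 5 − raw.
  item 1: 5 − 1 = 4
  item 2: 1
  item 3: 5 − 1 = 4
  item 4: 3
  item 5: 5 − 1 = 4
  item 6: 5 − 2 = 3
  item 7: 5 − 2 = 3
Total = 4 + 1 + 4 + 3 + 4 + 3 + 3 = 22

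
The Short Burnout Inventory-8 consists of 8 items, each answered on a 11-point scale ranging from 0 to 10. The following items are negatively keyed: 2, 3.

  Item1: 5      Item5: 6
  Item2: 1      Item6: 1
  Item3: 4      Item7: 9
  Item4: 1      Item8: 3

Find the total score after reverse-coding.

Apply reverse scoring (reverse-coded value = 10 − response):
  item 2: 10 − 1 = 9
  item 3: 10 − 4 = 6
Scored items: 5, 9, 6, 1, 6, 1, 9, 3
Total = 5 + 9 + 6 + 1 + 6 + 1 + 9 + 3 = 40

40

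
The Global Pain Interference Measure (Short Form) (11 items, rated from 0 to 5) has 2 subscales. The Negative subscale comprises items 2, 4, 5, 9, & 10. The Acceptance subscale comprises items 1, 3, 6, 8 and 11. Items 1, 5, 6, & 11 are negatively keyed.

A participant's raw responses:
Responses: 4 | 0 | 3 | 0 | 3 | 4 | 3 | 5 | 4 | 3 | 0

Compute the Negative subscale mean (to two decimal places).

1.80

Negative items: 2, 4, 5, 9, 10.
Of these, item 5 is negatively keyed; on a 0–5 scale, reversed = 5 − raw.
  item 2: 0
  item 4: 0
  item 5: 5 − 3 = 2
  item 9: 4
  item 10: 3
Sum = 0 + 0 + 2 + 4 + 3 = 9
Mean = 9 / 5 = 1.80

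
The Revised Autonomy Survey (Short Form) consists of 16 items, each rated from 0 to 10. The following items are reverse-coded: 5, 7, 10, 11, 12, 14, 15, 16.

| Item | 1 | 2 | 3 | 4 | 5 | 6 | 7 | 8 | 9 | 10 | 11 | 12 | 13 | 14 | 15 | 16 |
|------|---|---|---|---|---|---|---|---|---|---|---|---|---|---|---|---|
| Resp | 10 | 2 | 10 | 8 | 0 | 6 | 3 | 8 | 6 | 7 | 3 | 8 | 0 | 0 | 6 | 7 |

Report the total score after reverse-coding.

Reverse-coded items use 10 − raw:
  item 5: 10 − 0 = 10
  item 7: 10 − 3 = 7
  item 10: 10 − 7 = 3
  item 11: 10 − 3 = 7
  item 12: 10 − 8 = 2
  item 14: 10 − 0 = 10
  item 15: 10 − 6 = 4
  item 16: 10 − 7 = 3
After reverse-coding: 10, 2, 10, 8, 10, 6, 7, 8, 6, 3, 7, 2, 0, 10, 4, 3
Total = 10 + 2 + 10 + 8 + 10 + 6 + 7 + 8 + 6 + 3 + 7 + 2 + 0 + 10 + 4 + 3 = 96

96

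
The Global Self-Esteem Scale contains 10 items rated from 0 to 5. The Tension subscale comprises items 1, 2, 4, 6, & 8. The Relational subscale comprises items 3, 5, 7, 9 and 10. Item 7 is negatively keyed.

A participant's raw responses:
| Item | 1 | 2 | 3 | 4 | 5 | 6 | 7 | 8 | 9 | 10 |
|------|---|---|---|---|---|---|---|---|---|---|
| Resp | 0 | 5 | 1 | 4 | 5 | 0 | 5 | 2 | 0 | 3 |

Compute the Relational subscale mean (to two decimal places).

1.80

Relational items: 3, 5, 7, 9, 10.
Of these, item 7 is negatively keyed; reversed = (0+5) − raw = 5 − raw.
  item 3: 1
  item 5: 5
  item 7: 5 − 5 = 0
  item 9: 0
  item 10: 3
Sum = 1 + 5 + 0 + 0 + 3 = 9
Mean = 9 / 5 = 1.80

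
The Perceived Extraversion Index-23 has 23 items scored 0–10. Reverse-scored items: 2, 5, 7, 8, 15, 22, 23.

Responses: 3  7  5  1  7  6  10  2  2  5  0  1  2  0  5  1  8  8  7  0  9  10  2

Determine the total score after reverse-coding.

Reverse-coded items (reversed = (0+10) − raw = 10 − raw):
  item 2: 10 − 7 = 3
  item 5: 10 − 7 = 3
  item 7: 10 − 10 = 0
  item 8: 10 − 2 = 8
  item 15: 10 − 5 = 5
  item 22: 10 − 10 = 0
  item 23: 10 − 2 = 8
After reverse-coding: 3, 3, 5, 1, 3, 6, 0, 8, 2, 5, 0, 1, 2, 0, 5, 1, 8, 8, 7, 0, 9, 0, 8
Total = 3 + 3 + 5 + 1 + 3 + 6 + 0 + 8 + 2 + 5 + 0 + 1 + 2 + 0 + 5 + 1 + 8 + 8 + 7 + 0 + 9 + 0 + 8 = 85

85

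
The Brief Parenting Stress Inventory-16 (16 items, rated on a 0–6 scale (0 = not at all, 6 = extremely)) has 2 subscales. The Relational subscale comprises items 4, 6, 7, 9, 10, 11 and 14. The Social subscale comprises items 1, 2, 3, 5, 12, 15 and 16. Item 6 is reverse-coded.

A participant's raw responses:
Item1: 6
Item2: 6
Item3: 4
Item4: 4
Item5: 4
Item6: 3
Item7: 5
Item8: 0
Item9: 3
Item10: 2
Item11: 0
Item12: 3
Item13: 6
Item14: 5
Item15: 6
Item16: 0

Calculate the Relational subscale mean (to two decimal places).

Relational items: 4, 6, 7, 9, 10, 11, 14.
Of these, item 6 is reverse-coded; reverse-coded value = 6 − response.
  item 4: 4
  item 6: 6 − 3 = 3
  item 7: 5
  item 9: 3
  item 10: 2
  item 11: 0
  item 14: 5
Sum = 4 + 3 + 5 + 3 + 2 + 0 + 5 = 22
Mean = 22 / 7 = 3.14

3.14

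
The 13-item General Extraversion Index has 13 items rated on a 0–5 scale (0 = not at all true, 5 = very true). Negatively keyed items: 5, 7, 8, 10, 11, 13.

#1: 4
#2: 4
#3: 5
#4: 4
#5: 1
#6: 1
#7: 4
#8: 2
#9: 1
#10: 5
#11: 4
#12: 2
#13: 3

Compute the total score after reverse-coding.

32

Negatively keyed items use 5 − raw:
  item 5: 5 − 1 = 4
  item 7: 5 − 4 = 1
  item 8: 5 − 2 = 3
  item 10: 5 − 5 = 0
  item 11: 5 − 4 = 1
  item 13: 5 − 3 = 2
Scored items: 4, 4, 5, 4, 4, 1, 1, 3, 1, 0, 1, 2, 2
Total = 4 + 4 + 5 + 4 + 4 + 1 + 1 + 3 + 1 + 0 + 1 + 2 + 2 = 32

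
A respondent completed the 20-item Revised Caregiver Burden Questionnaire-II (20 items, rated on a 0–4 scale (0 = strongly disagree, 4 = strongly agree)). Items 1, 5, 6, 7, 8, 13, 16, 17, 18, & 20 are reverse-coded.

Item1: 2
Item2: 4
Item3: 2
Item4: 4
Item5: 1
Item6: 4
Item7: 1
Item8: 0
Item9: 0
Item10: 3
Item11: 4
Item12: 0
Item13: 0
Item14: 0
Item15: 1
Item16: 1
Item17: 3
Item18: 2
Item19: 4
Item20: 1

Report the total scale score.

Reverse-coded items use 4 − raw:
  item 1: 4 − 2 = 2
  item 5: 4 − 1 = 3
  item 6: 4 − 4 = 0
  item 7: 4 − 1 = 3
  item 8: 4 − 0 = 4
  item 13: 4 − 0 = 4
  item 16: 4 − 1 = 3
  item 17: 4 − 3 = 1
  item 18: 4 − 2 = 2
  item 20: 4 − 1 = 3
After reverse-coding: 2, 4, 2, 4, 3, 0, 3, 4, 0, 3, 4, 0, 4, 0, 1, 3, 1, 2, 4, 3
Total = 2 + 4 + 2 + 4 + 3 + 0 + 3 + 4 + 0 + 3 + 4 + 0 + 4 + 0 + 1 + 3 + 1 + 2 + 4 + 3 = 47

47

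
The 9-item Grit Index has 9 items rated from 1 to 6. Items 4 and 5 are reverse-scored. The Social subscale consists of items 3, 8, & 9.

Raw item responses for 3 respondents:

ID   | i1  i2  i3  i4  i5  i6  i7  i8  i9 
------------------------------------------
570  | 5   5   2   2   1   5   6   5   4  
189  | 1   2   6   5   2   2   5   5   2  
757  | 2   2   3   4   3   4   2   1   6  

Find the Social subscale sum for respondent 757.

10

Respondent 757 raw: 2, 2, 3, 4, 3, 4, 2, 1, 6.
Social items: 3, 8, 9.
Reverse-coded (on a 1–6 scale, reversed = 7 − raw):
  item 3: 3
  item 8: 1
  item 9: 6
Sum = 3 + 1 + 6 = 10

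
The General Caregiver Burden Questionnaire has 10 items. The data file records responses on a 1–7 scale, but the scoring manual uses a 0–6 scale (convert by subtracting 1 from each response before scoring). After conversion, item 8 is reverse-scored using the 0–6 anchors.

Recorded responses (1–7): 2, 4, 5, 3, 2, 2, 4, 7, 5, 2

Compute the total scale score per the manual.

Convert to 0–6: 1, 3, 4, 2, 1, 1, 3, 6, 4, 1
Reverse-coded (on a 0–6 scale, reversed = 6 − raw):
  item 8: 6 − 6 = 0
Scored: 1, 3, 4, 2, 1, 1, 3, 0, 4, 1
Total = 20

20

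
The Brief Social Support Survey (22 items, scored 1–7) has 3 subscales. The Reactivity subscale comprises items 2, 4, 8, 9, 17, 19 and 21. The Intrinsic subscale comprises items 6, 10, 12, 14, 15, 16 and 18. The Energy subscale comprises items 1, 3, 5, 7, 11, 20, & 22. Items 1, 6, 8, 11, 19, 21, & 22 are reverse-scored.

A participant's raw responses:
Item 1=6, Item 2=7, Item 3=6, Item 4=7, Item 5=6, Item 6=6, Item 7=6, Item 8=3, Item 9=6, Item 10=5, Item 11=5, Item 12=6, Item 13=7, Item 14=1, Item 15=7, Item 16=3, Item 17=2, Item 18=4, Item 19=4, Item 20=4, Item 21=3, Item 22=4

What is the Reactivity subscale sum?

Reactivity items: 2, 4, 8, 9, 17, 19, 21.
Of these, items 8, 19, and 21 are reverse-scored; reverse-coded value = 8 − response.
  item 2: 7
  item 4: 7
  item 8: 8 − 3 = 5
  item 9: 6
  item 17: 2
  item 19: 8 − 4 = 4
  item 21: 8 − 3 = 5
Sum = 7 + 7 + 5 + 6 + 2 + 4 + 5 = 36

36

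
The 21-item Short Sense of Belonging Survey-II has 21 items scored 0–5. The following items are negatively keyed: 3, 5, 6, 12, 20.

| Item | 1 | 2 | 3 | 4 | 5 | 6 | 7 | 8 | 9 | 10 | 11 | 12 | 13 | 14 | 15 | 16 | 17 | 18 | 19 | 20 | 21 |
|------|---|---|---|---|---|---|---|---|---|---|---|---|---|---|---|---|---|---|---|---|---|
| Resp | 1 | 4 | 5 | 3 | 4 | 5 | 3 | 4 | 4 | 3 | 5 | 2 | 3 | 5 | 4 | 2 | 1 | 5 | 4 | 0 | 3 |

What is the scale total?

Reverse-coded items (on a 0–5 scale, reversed = 5 − raw):
  item 3: 5 − 5 = 0
  item 5: 5 − 4 = 1
  item 6: 5 − 5 = 0
  item 12: 5 − 2 = 3
  item 20: 5 − 0 = 5
Scored responses: 1, 4, 0, 3, 1, 0, 3, 4, 4, 3, 5, 3, 3, 5, 4, 2, 1, 5, 4, 5, 3
Total = 1 + 4 + 0 + 3 + 1 + 0 + 3 + 4 + 4 + 3 + 5 + 3 + 3 + 5 + 4 + 2 + 1 + 5 + 4 + 5 + 3 = 63

63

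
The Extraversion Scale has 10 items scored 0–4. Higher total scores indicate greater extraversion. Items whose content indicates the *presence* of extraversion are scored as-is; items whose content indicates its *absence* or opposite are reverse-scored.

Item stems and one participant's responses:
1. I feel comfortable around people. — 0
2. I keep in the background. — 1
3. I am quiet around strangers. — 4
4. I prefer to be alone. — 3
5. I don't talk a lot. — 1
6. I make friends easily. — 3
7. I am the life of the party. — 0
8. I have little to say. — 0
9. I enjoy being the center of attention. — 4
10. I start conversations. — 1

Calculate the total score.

19

Items 2, 3, 4, 5, 8 describe the absence/opposite of extraversion → reverse-score.
reverse-coded value = 4 − response.
  item 1: 0
  item 2: 4 − 1 = 3
  item 3: 4 − 4 = 0
  item 4: 4 − 3 = 1
  item 5: 4 − 1 = 3
  item 6: 3
  item 7: 0
  item 8: 4 − 0 = 4
  item 9: 4
  item 10: 1
Total = 0 + 3 + 0 + 1 + 3 + 3 + 0 + 4 + 4 + 1 = 19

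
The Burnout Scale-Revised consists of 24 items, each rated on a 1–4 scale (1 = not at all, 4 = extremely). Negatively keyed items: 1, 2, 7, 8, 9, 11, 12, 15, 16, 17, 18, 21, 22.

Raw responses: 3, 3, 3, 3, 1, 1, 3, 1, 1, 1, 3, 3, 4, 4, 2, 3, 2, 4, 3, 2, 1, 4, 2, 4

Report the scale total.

60

Reversing items 1, 2, 7, 8, 9, 11, 12, 15, 16, 17, 18, 21 and 22 with 5 − raw:
Total = (5−3) + (5−3) + 3 + 3 + 1 + 1 + (5−3) + (5−1) + (5−1) + 1 + (5−3) + (5−3) + 4 + 4 + (5−2) + (5−3) + (5−2) + (5−4) + 3 + 2 + (5−1) + (5−4) + 2 + 4
      = 2 + 2 + 3 + 3 + 1 + 1 + 2 + 4 + 4 + 1 + 2 + 2 + 4 + 4 + 3 + 2 + 3 + 1 + 3 + 2 + 4 + 1 + 2 + 4 = 60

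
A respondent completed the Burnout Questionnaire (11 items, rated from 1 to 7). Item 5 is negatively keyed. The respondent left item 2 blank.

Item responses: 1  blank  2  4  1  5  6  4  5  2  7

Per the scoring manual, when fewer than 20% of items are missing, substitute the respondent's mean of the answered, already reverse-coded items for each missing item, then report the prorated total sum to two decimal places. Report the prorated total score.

47.30

Reverse-coded (reverse-coded value = 8 − response):
  item 5: 8 − 1 = 7
Completed scored items (10 of 11): 1, 2, 4, 7, 5, 6, 4, 5, 2, 7; sum = 43.
Person mean = 43 / 10 ≈ 4.3000
Prorated total = (43 / 10) × 11 = 47.30 (to 2 dp)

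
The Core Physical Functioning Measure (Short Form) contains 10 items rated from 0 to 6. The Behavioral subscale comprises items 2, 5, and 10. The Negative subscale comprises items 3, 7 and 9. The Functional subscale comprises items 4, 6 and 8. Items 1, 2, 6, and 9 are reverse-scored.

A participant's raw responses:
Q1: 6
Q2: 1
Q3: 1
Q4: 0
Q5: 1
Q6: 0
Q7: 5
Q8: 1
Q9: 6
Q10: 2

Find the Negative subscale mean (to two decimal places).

2.00

Negative items: 3, 7, 9.
Of these, item 9 is reverse-scored; reversed = (0+6) − raw = 6 − raw.
  item 3: 1
  item 7: 5
  item 9: 6 − 6 = 0
Sum = 1 + 5 + 0 = 6
Mean = 6 / 3 = 2.00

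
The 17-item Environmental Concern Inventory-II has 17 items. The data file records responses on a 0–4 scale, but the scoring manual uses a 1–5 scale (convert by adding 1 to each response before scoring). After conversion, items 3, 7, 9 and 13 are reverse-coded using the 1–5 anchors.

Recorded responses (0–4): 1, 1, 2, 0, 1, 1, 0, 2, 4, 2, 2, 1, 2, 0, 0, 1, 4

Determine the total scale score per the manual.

41

Convert to 1–5: 2, 2, 3, 1, 2, 2, 1, 3, 5, 3, 3, 2, 3, 1, 1, 2, 5
Reverse-coded (reversed = (1+5) − raw = 6 − raw):
  item 3: 6 − 3 = 3
  item 7: 6 − 1 = 5
  item 9: 6 − 5 = 1
  item 13: 6 − 3 = 3
Scored: 2, 2, 3, 1, 2, 2, 5, 3, 1, 3, 3, 2, 3, 1, 1, 2, 5
Total = 41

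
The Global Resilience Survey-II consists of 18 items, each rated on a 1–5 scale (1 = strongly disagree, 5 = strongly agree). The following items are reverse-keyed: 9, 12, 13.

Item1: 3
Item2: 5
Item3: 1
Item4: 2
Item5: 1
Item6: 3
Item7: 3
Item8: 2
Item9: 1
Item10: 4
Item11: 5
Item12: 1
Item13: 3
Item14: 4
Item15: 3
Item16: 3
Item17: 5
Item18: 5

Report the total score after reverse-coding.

Reverse-keyed items use 6 − raw:
  item 9: 6 − 1 = 5
  item 12: 6 − 1 = 5
  item 13: 6 − 3 = 3
Scored responses: 3, 5, 1, 2, 1, 3, 3, 2, 5, 4, 5, 5, 3, 4, 3, 3, 5, 5
Total = 3 + 5 + 1 + 2 + 1 + 3 + 3 + 2 + 5 + 4 + 5 + 5 + 3 + 4 + 3 + 3 + 5 + 5 = 62

62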